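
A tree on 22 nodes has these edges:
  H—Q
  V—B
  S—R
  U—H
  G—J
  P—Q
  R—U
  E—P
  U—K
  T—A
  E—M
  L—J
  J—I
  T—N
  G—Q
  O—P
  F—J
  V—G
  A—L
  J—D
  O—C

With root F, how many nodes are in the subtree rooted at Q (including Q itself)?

11

Q's subtree: {Q, P, H, E, O, U, M, C, R, K, S}, size 11.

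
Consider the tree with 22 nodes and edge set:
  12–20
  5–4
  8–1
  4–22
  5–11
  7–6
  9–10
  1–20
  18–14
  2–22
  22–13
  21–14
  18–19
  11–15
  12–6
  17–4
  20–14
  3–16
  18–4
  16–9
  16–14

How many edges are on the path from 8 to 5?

6

8–1–20–14–18–4–5: 6 edges.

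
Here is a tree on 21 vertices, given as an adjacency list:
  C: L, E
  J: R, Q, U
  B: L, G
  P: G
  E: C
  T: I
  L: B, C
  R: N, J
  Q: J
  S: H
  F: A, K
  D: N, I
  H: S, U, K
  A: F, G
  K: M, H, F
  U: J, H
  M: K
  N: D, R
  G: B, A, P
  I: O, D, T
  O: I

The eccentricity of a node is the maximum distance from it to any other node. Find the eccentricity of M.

9

Distances from M peak at 9, attained at O (T also at distance 9).
M-K-H-U-J-R-N-D-I-O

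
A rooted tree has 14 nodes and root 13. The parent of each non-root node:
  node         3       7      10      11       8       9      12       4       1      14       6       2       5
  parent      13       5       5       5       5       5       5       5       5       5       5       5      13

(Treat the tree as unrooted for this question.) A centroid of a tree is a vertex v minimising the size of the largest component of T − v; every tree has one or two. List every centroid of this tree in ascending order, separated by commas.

If 5 is removed the pieces have sizes 2, 1, 1, 1, 1, 1, 1, 1, 1, 1, 1, 1, all ≤ ⌊14/2⌋ = 7.
Every other node leaves some component of size > 7, so the centroid is unique.

5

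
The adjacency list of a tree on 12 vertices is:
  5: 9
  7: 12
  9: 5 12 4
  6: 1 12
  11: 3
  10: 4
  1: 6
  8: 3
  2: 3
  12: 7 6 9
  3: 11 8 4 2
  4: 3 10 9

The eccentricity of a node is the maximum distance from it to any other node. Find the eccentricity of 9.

3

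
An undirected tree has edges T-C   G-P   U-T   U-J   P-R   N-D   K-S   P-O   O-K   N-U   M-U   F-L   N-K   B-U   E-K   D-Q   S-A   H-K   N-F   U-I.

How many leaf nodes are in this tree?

Exactly 12 nodes have a single neighbour: A, B, C, E, G, H, I, J, L, M, Q, R.

12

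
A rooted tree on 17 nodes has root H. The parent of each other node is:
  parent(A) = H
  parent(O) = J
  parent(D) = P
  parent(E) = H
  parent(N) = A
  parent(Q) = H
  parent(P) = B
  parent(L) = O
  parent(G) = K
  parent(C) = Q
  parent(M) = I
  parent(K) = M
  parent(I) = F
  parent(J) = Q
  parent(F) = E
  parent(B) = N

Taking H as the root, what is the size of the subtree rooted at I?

Descendants of I (including itself): I, M, K, G. That's 4.

4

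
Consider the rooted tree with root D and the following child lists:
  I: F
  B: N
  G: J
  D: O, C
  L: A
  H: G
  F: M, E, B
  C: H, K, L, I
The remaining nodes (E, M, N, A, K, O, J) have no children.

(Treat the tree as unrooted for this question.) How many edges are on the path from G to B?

5

The path is G – H – C – I – F – B, which has 5 edges.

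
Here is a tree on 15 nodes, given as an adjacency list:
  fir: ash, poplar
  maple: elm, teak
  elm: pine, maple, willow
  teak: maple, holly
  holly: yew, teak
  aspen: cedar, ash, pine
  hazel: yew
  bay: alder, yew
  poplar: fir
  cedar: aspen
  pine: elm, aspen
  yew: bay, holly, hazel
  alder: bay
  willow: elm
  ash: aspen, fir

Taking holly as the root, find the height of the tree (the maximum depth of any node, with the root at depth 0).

8

poplar sits deepest: holly–teak–maple–elm–pine–aspen–ash–fir–poplar — 8 edges from the root.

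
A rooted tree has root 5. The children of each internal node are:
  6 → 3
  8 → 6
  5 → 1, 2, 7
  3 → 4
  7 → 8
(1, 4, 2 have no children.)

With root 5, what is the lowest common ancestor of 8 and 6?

8

8's ancestor chain is 8, 7, 5 and 6's is 6, 8, 7, 5; they first meet at 8.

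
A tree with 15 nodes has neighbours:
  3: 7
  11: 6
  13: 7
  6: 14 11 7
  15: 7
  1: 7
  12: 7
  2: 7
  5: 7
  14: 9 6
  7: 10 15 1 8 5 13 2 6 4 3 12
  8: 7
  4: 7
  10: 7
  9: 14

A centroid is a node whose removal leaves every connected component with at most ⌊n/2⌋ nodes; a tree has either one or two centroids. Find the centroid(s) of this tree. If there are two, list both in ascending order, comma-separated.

7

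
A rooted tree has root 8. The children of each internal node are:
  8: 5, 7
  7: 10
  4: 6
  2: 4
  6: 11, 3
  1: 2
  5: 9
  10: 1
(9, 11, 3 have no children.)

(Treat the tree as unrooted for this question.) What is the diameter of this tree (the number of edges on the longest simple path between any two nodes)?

9

A longest path is 9–5–8–7–10–1–2–4–6–11, with 9 edges.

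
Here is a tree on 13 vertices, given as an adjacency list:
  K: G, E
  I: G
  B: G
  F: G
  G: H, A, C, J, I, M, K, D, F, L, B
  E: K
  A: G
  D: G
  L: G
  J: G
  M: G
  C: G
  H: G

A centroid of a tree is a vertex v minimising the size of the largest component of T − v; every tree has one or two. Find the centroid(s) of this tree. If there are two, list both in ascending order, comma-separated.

G

Removing G splits the tree into components of sizes 2, 1, 1, 1, 1, 1, 1, 1, 1, 1, 1; the largest is 2 ≤ ⌊13/2⌋ = 6.
Every other node leaves some component of size > 6, so the centroid is unique.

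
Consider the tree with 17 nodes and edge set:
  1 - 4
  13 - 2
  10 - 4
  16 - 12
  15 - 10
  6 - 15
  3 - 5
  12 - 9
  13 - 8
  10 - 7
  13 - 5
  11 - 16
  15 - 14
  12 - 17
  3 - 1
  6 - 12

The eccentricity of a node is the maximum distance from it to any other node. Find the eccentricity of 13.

10

The node farthest from 13 is 11, via 13-5-3-1-4-10-15-6-12-16-11 — 10 edges.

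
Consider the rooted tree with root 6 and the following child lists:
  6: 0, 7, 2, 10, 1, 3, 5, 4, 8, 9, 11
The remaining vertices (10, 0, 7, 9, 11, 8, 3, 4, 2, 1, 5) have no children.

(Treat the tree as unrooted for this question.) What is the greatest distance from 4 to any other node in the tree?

2

A farthest node from 4 is 2 (1, 10, 5, 0, 3, 11, 7, 8, 9 also at distance 2).
The path 4 – 6 – 2 has 2 edges.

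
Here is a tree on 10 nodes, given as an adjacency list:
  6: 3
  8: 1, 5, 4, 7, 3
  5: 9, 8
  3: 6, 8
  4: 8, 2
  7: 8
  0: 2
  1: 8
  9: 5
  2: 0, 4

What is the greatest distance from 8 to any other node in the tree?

3

The node farthest from 8 is 0, via 8–4–2–0 — 3 edges.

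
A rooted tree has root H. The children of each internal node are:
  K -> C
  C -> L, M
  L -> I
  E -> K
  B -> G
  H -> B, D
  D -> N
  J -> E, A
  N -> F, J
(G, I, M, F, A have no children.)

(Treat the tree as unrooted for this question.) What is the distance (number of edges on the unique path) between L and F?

L – C – K – E – J – N – F: 6 edges.

6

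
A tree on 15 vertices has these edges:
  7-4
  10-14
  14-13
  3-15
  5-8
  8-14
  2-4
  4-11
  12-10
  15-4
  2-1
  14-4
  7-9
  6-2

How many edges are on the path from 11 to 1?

3

11 – 4 – 2 – 1: 3 edges.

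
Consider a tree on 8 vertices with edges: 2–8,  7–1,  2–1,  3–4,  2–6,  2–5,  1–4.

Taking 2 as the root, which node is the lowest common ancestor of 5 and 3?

2

Path 5→root: 5 2; path 3→root: 3 4 1 2.
First common node: 2.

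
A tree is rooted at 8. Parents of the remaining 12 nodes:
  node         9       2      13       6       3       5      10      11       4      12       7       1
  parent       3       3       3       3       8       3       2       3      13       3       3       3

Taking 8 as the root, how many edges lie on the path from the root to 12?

8 → 3 → 12 — 2 edges.

2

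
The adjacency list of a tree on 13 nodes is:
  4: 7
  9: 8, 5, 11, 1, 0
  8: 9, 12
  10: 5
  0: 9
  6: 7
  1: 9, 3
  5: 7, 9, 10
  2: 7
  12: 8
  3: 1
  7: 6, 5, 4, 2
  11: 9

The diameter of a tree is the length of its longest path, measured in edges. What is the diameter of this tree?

5

A longest path is 2 - 7 - 5 - 9 - 1 - 3, with 5 edges.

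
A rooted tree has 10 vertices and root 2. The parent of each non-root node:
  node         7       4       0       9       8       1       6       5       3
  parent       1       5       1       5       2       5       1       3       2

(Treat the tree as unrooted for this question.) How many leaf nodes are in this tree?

6

Exactly 6 nodes have a single neighbour: 0, 4, 6, 7, 8, 9.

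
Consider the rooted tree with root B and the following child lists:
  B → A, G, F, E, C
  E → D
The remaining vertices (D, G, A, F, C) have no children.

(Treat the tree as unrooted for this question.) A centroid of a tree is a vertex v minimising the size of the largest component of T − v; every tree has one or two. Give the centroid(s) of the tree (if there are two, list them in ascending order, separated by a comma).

Delete B: the remaining components have sizes 2, 1, 1, 1, 1. Max 2 ≤ 3, so B is a centroid.
No neighbour of B does as well, so B is the unique centroid.

B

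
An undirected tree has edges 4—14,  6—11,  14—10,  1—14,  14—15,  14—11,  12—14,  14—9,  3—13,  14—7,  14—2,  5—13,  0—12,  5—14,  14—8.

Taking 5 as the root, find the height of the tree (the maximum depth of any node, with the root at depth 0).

3

A deepest node is 6, reached by 5 → 14 → 11 → 6.
That path has 3 edges, so the height is 3.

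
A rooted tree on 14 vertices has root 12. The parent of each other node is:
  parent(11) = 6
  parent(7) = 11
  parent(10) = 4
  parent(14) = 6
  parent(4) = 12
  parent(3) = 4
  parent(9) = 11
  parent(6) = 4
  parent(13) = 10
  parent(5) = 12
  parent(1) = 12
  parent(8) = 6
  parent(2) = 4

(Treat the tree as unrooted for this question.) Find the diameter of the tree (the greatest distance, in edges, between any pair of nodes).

5

Starting from 13, a farthest node is 9 at distance 5.
One longest path: 13–10–4–6–11–9.
So the diameter is 5.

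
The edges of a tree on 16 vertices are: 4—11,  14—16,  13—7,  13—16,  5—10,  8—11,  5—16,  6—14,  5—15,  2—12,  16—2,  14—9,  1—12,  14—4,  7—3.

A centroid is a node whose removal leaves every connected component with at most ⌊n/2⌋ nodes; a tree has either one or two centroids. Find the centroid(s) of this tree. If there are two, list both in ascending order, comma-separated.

16

If 16 is removed the pieces have sizes 6, 3, 3, 3, all ≤ ⌊16/2⌋ = 8.
Every other node leaves some component of size > 8, so the centroid is unique.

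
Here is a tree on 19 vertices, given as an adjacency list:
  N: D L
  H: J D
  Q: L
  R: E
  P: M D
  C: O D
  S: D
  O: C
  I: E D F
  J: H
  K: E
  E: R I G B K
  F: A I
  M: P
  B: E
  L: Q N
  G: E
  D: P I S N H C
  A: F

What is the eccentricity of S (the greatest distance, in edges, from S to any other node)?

4

Distances from S peak at 4, attained at R (B, K, A, G, Q also at distance 4).
S-D-I-E-R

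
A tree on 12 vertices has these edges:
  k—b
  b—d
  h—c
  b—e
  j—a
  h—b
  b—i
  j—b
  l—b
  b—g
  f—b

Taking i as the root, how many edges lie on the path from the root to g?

Path from i to g: i → b → g, which has 2 edges.

2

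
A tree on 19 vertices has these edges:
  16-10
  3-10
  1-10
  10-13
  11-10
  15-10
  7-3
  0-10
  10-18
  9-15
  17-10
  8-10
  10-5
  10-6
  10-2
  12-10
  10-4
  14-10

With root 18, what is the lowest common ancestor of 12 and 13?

10

12's ancestor chain is 12, 10, 18 and 13's is 13, 10, 18; they first meet at 10.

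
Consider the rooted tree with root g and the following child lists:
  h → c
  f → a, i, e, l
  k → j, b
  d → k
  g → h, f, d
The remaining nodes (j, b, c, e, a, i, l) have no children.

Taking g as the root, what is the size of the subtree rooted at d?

4

d's subtree: {d, k, b, j}, size 4.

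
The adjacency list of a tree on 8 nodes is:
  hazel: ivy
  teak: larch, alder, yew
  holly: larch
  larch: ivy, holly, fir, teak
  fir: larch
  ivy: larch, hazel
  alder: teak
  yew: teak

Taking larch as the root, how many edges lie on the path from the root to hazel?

2

Climbing from hazel to the root: hazel – ivy – larch. That's 2 steps.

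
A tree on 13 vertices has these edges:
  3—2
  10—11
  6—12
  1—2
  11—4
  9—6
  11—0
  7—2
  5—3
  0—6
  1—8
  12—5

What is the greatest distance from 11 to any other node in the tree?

8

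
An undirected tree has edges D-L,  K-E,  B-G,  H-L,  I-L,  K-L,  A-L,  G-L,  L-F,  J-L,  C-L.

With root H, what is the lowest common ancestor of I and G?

L

Ancestors of I (toward the root): I, L, H.
Ancestors of G: G, L, H.
The deepest node appearing in both lists is L.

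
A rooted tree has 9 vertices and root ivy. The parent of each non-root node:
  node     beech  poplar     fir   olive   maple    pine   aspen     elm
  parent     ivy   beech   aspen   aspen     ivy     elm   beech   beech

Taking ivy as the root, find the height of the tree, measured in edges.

3

fir sits deepest: ivy–beech–aspen–fir — 3 edges from the root.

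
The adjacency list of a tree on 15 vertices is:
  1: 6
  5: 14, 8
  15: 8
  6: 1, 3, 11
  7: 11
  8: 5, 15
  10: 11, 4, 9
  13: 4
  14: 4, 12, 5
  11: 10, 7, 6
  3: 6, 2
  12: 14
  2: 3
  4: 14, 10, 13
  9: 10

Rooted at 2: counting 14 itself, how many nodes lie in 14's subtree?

14's subtree: {14, 5, 12, 8, 15}, size 5.

5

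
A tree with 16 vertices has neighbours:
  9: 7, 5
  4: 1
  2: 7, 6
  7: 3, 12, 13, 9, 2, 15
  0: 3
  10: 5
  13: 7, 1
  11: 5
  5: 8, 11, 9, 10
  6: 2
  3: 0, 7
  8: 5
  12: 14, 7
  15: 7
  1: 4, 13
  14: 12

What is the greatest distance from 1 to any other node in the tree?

Distances from 1 peak at 5, attained at 11 (8, 10 also at distance 5).
1–13–7–9–5–11

5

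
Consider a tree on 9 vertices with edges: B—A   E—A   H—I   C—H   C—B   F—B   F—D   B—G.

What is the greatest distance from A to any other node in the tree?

Distances from A peak at 4, attained at I.
A – B – C – H – I

4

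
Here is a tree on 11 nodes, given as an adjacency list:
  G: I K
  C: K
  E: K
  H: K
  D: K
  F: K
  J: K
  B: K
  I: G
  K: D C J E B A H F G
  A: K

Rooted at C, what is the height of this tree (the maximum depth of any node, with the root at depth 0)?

3

A deepest node is I, reached by C → K → G → I.
That path has 3 edges, so the height is 3.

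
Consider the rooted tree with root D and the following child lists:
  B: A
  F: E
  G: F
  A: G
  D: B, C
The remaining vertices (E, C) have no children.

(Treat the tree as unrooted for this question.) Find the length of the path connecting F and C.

5

F – G – A – B – D – C: 5 edges.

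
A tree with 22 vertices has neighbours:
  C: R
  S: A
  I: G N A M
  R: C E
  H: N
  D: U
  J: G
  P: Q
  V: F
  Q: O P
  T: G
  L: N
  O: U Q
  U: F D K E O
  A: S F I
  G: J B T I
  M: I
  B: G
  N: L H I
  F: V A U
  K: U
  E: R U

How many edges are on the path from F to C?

The path is F – U – E – R – C, which has 4 edges.

4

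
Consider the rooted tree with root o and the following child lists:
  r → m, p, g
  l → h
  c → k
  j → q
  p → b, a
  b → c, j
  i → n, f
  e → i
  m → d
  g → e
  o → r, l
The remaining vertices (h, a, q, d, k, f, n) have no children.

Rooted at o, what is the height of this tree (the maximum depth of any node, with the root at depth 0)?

The longest root-to-leaf path is o-r-g-e-i-f (5 edges).

5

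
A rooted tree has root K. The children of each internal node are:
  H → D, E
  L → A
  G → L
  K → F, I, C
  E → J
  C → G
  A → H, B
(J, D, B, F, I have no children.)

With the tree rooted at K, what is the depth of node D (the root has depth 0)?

6

Path from K to D: K – C – G – L – A – H – D, which has 6 edges.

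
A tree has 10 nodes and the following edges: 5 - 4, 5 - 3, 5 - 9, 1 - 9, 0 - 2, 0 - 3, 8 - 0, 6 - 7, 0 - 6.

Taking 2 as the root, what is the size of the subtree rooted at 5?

4

The subtree rooted at 5 contains: 5, 9, 4, 1 — 4 nodes.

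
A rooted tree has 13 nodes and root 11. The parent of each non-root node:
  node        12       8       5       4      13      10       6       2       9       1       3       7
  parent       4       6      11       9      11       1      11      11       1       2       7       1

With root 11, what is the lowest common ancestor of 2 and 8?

2's ancestor chain is 2, 11 and 8's is 8, 6, 11; they first meet at 11.

11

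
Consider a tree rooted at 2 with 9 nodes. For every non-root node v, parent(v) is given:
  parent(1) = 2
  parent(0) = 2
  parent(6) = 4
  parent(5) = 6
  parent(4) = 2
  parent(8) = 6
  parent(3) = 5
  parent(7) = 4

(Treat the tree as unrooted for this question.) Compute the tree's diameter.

BFS from 3 reaches 1 last, at distance 5; BFS from 1 confirms no node is farther.
Path: 3-5-6-4-2-1.

5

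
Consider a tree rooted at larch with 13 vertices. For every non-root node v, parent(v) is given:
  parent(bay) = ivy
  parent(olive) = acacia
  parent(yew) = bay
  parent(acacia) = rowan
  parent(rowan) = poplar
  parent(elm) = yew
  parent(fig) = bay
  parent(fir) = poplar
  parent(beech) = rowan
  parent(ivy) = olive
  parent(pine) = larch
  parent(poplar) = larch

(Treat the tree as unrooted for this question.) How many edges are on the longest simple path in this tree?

9

BFS from pine reaches elm last, at distance 9; BFS from elm confirms no node is farther.
Path: pine – larch – poplar – rowan – acacia – olive – ivy – bay – yew – elm.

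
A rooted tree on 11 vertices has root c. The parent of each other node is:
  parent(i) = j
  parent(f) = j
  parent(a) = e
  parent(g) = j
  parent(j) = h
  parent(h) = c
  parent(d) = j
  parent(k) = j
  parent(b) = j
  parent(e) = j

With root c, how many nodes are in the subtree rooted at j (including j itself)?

9

The subtree rooted at j contains: j, k, d, b, f, e, g, i, a — 9 nodes.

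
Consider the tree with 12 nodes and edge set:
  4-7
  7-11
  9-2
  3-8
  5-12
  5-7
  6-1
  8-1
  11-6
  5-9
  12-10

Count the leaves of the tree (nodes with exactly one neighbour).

The leaves are 2, 3, 4, 10.
That is 4 leaves.

4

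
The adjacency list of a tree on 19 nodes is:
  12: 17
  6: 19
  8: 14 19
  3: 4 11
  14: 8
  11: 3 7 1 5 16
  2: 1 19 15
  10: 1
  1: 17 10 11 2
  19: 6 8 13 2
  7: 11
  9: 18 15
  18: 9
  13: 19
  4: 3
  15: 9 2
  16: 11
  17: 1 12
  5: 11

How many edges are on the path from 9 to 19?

3

Walking from 9: 9 - 15 - 2 - 19. Length 3.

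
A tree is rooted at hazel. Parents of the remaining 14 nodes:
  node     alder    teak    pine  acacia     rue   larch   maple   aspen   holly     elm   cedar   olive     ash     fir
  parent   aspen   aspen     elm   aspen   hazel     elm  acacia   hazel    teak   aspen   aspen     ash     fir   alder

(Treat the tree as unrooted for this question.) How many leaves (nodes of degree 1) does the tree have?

7

Degree-1 nodes: cedar, holly, larch, maple, olive, pine, rue — 7 of them.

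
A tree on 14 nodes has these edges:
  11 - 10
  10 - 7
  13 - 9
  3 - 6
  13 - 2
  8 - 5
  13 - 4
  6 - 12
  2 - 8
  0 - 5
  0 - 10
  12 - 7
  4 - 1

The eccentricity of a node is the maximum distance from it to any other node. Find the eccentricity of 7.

The node farthest from 7 is 1, via 7-10-0-5-8-2-13-4-1 — 8 edges.

8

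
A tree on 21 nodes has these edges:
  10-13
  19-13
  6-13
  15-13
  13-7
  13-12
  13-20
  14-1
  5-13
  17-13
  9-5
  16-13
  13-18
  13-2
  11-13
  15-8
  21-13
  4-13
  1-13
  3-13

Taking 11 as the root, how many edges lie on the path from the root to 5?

11–13–5 — 2 edges.

2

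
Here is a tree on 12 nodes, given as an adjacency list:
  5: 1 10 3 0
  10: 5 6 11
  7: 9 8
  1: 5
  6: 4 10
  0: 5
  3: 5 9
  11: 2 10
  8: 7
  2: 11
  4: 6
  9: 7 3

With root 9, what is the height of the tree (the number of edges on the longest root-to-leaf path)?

5

2 sits deepest: 9 – 3 – 5 – 10 – 11 – 2 — 5 edges from the root.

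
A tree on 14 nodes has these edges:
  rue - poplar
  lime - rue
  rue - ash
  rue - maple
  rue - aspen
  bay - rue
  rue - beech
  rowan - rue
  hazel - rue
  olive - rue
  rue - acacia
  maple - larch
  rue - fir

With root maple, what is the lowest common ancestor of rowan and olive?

rue

Ancestors of rowan (toward the root): rowan, rue, maple.
Ancestors of olive: olive, rue, maple.
The deepest node appearing in both lists is rue.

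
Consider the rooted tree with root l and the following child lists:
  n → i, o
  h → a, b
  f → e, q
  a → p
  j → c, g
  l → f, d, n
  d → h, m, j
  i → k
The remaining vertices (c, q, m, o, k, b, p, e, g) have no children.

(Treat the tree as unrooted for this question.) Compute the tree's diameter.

7

A longest path is k–i–n–l–d–h–a–p, with 7 edges.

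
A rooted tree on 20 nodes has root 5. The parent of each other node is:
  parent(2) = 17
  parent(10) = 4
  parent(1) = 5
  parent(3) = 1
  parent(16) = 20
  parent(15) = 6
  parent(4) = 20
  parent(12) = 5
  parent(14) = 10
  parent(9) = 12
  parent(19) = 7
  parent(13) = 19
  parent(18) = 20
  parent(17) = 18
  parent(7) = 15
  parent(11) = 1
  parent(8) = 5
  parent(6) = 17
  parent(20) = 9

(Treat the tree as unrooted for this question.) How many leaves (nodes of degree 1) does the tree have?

7

The leaves are 2, 3, 8, 11, 13, 14, 16.
That is 7 leaves.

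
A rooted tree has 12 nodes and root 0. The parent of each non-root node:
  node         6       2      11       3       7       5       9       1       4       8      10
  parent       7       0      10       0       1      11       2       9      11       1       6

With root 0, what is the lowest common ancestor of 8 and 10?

1

Path 8→root: 8 1 9 2 0; path 10→root: 10 6 7 1 9 2 0.
First common node: 1.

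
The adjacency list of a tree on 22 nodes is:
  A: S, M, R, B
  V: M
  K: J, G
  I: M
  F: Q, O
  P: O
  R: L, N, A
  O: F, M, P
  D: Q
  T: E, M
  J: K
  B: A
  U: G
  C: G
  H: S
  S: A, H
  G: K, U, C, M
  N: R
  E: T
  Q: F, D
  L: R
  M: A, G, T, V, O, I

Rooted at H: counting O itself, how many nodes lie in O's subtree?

O's subtree: {O, P, F, Q, D}, size 5.

5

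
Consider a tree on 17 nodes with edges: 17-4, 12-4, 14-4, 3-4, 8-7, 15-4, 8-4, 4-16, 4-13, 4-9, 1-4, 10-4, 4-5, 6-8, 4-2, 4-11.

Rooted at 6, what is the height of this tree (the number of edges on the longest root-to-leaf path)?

3

The longest root-to-leaf path is 6 → 8 → 4 → 3 (3 edges).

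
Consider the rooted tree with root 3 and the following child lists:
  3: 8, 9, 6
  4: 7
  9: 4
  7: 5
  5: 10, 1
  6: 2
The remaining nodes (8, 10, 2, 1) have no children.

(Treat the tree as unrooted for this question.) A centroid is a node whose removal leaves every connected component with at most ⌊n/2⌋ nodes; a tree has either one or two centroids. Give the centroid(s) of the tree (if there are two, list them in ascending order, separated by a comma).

4, 9

Delete 9: the remaining components have sizes 5, 4. Max 5 ≤ 5, so 9 is a centroid.
4 is adjacent to 9 and is also a centroid (the largest component after removing it is likewise 5).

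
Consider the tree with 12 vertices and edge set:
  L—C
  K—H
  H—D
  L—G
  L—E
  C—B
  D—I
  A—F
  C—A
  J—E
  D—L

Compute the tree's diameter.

Starting from F, a farthest node is K at distance 6.
One longest path: F - A - C - L - D - H - K.
So the diameter is 6.

6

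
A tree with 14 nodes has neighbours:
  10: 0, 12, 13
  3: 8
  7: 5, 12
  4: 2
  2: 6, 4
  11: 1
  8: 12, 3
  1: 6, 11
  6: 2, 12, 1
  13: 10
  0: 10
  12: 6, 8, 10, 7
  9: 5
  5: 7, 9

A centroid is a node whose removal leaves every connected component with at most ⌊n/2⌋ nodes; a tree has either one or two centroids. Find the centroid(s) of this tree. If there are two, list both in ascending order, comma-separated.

12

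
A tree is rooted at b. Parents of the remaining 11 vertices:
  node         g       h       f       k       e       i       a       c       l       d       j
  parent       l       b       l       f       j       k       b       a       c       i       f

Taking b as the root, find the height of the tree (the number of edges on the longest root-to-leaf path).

d sits deepest: b → a → c → l → f → k → i → d — 7 edges from the root.

7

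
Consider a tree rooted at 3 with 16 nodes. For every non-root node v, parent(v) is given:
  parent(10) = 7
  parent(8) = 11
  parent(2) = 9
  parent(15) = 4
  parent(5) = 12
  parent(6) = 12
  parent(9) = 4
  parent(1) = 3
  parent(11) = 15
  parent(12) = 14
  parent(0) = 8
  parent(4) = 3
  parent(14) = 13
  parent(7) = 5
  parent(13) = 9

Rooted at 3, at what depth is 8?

4

3 – 4 – 15 – 11 – 8 — 4 edges.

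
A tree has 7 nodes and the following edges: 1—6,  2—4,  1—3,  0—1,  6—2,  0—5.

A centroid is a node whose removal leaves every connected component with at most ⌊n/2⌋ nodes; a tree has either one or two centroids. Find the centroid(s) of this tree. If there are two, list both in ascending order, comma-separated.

1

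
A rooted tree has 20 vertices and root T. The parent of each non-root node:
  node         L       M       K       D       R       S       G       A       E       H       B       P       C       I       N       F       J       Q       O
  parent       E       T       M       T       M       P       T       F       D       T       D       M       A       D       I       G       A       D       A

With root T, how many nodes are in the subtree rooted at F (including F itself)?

Descendants of F (including itself): F, A, J, O, C. That's 5.

5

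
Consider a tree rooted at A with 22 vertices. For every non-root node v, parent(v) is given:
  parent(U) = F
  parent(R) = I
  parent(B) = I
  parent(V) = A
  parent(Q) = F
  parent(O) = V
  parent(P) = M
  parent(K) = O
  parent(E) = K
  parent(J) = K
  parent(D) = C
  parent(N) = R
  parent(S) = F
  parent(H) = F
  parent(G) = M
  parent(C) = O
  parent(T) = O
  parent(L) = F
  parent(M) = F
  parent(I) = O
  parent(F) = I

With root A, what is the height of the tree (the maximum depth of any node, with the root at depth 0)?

6

The longest root-to-leaf path is A → V → O → I → F → M → P (6 edges).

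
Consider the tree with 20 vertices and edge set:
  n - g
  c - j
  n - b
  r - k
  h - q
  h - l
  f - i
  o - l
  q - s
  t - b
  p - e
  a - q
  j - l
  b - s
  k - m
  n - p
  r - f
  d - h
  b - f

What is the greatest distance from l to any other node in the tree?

8

The node farthest from l is m, via l-h-q-s-b-f-r-k-m — 8 edges.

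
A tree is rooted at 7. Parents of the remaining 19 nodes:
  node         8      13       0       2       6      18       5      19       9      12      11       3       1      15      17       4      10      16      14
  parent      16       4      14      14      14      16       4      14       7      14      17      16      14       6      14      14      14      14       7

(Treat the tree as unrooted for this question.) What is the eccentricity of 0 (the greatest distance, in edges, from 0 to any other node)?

Distances from 0 peak at 3, attained at 9 (11, 5, 13, 15, 3, 8, 18 also at distance 3).
0 – 14 – 7 – 9

3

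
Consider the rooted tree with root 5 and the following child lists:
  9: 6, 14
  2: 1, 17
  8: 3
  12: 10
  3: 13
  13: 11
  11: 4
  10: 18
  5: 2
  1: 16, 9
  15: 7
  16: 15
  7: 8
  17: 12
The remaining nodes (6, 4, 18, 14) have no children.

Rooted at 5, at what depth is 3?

7

Climbing from 3 to the root: 3 – 8 – 7 – 15 – 16 – 1 – 2 – 5. That's 7 steps.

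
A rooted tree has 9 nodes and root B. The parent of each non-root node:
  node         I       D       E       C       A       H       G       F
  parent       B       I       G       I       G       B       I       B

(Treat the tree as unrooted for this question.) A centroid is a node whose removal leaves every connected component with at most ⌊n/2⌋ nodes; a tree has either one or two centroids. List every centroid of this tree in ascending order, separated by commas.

I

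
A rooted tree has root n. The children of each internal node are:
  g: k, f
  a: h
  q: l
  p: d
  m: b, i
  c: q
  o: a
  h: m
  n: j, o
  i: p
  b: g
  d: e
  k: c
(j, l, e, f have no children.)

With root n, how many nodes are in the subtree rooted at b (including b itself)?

b's subtree: {b, g, k, f, c, q, l}, size 7.

7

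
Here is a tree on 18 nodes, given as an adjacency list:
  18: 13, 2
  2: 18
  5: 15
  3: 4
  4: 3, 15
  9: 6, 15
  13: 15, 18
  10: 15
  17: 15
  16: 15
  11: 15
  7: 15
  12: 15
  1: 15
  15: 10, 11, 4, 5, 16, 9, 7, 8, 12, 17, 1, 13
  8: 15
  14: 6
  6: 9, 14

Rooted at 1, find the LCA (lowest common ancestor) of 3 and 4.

4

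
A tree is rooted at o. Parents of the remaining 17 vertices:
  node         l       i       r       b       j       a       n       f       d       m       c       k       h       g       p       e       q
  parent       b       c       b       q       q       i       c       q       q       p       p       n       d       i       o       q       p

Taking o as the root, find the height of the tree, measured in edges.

The longest root-to-leaf path is o – p – q – d – h (4 edges).

4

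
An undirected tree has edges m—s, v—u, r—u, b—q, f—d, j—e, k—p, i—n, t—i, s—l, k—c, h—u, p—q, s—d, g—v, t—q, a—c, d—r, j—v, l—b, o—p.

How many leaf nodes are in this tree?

8

The leaves are a, e, f, g, h, m, n, o.
That is 8 leaves.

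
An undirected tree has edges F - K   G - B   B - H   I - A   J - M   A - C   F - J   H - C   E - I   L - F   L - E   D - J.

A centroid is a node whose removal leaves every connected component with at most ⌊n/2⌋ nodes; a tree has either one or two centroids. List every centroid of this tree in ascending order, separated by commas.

E

Removing E splits the tree into components of sizes 6, 6; the largest is 6 ≤ ⌊13/2⌋ = 6.
Every other node leaves some component of size > 6, so the centroid is unique.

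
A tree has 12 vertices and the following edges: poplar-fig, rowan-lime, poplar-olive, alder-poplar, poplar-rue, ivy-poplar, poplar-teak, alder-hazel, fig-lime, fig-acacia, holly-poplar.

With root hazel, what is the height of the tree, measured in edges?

rowan sits deepest: hazel – alder – poplar – fig – lime – rowan — 5 edges from the root.

5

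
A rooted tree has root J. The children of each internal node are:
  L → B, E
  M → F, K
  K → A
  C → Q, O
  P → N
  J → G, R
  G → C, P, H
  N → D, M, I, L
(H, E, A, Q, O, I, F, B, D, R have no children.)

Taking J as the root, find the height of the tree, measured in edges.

The longest root-to-leaf path is J-G-P-N-M-K-A (6 edges).

6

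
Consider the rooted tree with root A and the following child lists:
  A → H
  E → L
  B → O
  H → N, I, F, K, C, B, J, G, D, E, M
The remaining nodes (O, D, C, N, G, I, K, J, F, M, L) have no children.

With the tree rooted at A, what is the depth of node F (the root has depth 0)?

2

A → H → F — 2 edges.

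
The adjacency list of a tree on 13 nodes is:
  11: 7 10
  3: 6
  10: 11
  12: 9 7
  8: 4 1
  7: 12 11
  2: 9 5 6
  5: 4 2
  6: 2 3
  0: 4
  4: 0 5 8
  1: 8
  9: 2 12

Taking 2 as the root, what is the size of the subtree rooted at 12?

Descendants of 12 (including itself): 12, 7, 11, 10. That's 4.

4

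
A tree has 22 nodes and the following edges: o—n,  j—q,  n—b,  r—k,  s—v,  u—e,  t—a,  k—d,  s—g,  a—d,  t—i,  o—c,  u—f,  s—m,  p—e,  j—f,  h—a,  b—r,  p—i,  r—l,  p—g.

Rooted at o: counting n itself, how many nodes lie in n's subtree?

Descendants of n (including itself): n, b, r, k, l, d, a, t, h, i, p, e, g, u, s, f, m, v, j, q. That's 20.

20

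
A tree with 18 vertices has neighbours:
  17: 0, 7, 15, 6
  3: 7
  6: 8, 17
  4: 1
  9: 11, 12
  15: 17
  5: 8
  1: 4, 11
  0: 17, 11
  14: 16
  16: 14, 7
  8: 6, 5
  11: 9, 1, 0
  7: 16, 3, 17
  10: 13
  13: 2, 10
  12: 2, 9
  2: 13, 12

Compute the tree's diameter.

BFS from 5 reaches 10 last, at distance 10; BFS from 10 confirms no node is farther.
Path: 5–8–6–17–0–11–9–12–2–13–10.

10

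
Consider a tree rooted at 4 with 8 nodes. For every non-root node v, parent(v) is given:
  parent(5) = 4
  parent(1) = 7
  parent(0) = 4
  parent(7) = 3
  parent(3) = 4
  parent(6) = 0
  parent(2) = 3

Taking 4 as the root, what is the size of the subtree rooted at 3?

Descendants of 3 (including itself): 3, 7, 2, 1. That's 4.

4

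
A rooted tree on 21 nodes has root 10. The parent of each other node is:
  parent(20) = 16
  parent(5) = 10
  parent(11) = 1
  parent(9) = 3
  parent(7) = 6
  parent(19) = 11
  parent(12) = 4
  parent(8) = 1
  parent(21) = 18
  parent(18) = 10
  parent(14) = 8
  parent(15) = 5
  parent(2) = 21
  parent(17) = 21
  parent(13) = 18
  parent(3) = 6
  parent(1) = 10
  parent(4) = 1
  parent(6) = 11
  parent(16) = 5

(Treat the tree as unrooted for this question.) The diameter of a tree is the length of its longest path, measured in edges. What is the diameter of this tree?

8

A longest path is 9 - 3 - 6 - 11 - 1 - 10 - 5 - 16 - 20, with 8 edges.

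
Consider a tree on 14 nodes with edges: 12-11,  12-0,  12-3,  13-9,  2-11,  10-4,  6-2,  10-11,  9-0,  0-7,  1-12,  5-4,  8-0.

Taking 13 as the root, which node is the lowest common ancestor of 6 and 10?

6's ancestor chain is 6, 2, 11, 12, 0, 9, 13 and 10's is 10, 11, 12, 0, 9, 13; they first meet at 11.

11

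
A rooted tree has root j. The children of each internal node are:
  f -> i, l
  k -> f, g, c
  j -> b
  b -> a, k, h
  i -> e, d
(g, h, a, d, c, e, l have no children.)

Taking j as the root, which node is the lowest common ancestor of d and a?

b

Ancestors of d (toward the root): d, i, f, k, b, j.
Ancestors of a: a, b, j.
The deepest node appearing in both lists is b.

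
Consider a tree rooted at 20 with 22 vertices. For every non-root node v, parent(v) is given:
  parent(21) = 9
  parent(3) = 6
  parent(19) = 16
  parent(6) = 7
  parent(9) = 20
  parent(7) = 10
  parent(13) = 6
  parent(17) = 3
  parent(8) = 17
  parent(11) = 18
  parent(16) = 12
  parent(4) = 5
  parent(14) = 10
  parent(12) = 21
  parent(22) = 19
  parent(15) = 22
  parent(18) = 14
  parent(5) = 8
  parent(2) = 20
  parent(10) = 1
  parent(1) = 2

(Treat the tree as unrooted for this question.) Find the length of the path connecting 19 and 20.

Walking from 19: 19 - 16 - 12 - 21 - 9 - 20. Length 5.

5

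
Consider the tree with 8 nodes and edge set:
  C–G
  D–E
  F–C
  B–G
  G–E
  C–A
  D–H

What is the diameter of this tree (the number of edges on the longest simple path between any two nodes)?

A longest path is F-C-G-E-D-H, with 5 edges.

5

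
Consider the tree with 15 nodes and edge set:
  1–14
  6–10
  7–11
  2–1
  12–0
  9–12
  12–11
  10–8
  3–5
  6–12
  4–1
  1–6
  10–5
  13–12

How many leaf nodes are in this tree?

9

The leaves are 0, 2, 3, 4, 7, 8, 9, 13, 14.
That is 9 leaves.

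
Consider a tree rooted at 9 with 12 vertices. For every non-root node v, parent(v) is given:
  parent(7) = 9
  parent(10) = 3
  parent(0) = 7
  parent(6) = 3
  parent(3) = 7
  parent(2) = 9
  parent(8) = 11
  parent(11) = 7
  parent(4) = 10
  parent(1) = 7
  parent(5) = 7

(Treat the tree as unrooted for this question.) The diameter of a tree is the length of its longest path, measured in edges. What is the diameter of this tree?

5

Starting from 4, a farthest node is 2 at distance 5.
One longest path: 4 - 10 - 3 - 7 - 9 - 2.
So the diameter is 5.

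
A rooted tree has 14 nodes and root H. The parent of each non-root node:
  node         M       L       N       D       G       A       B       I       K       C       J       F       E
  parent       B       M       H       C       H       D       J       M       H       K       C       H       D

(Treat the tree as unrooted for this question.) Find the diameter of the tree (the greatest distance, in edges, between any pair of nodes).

7

BFS from L reaches G last, at distance 7; BFS from G confirms no node is farther.
Path: L – M – B – J – C – K – H – G.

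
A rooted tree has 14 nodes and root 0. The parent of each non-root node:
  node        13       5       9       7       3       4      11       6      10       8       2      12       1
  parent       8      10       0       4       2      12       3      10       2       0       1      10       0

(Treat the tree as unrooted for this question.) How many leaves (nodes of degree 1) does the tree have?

6

Exactly 6 nodes have a single neighbour: 5, 6, 7, 9, 11, 13.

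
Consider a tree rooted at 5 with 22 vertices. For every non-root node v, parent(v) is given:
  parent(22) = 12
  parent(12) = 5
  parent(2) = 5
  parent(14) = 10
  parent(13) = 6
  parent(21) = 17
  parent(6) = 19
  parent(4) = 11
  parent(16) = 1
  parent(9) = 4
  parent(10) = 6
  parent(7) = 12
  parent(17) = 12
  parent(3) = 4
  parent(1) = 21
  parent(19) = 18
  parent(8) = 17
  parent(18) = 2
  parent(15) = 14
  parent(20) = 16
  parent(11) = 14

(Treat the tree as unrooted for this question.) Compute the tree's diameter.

15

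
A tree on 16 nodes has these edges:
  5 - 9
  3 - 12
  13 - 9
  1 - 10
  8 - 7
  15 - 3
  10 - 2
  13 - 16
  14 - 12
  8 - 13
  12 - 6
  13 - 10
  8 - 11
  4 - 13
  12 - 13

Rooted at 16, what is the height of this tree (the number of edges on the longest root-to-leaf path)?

A deepest node is 15, reached by 16 → 13 → 12 → 3 → 15.
That path has 4 edges, so the height is 4.

4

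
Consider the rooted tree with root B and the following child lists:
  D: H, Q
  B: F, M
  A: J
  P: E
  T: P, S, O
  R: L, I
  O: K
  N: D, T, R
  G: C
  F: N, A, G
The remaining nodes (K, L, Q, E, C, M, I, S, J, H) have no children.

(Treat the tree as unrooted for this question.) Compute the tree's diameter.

6

Starting from J, a farthest node is E at distance 6.
One longest path: J-A-F-N-T-P-E.
So the diameter is 6.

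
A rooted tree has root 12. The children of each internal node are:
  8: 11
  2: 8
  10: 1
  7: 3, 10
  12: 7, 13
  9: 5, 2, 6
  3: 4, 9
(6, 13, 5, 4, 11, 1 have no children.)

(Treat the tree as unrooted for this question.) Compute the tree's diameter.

7

Starting from 11, a farthest node is 1 at distance 7.
One longest path: 11 - 8 - 2 - 9 - 3 - 7 - 10 - 1.
So the diameter is 7.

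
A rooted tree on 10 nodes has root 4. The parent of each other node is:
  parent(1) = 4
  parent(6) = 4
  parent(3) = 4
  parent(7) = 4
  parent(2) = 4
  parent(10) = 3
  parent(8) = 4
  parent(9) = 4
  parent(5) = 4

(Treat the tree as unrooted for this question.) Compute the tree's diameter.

3

A longest path is 10-3-4-1, with 3 edges.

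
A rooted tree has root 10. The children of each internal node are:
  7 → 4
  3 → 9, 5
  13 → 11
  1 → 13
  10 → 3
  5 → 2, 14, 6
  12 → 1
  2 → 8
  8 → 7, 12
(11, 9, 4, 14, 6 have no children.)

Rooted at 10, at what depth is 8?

Climbing from 8 to the root: 8 → 2 → 5 → 3 → 10. That's 4 steps.

4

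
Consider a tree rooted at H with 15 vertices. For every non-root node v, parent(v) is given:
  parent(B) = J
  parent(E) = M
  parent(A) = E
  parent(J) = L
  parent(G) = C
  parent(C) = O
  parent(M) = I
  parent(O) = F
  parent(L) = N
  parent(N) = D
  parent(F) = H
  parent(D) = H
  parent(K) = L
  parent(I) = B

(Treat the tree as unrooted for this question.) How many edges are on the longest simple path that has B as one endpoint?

A farthest node from B is G.
The path B-J-L-N-D-H-F-O-C-G has 9 edges.

9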